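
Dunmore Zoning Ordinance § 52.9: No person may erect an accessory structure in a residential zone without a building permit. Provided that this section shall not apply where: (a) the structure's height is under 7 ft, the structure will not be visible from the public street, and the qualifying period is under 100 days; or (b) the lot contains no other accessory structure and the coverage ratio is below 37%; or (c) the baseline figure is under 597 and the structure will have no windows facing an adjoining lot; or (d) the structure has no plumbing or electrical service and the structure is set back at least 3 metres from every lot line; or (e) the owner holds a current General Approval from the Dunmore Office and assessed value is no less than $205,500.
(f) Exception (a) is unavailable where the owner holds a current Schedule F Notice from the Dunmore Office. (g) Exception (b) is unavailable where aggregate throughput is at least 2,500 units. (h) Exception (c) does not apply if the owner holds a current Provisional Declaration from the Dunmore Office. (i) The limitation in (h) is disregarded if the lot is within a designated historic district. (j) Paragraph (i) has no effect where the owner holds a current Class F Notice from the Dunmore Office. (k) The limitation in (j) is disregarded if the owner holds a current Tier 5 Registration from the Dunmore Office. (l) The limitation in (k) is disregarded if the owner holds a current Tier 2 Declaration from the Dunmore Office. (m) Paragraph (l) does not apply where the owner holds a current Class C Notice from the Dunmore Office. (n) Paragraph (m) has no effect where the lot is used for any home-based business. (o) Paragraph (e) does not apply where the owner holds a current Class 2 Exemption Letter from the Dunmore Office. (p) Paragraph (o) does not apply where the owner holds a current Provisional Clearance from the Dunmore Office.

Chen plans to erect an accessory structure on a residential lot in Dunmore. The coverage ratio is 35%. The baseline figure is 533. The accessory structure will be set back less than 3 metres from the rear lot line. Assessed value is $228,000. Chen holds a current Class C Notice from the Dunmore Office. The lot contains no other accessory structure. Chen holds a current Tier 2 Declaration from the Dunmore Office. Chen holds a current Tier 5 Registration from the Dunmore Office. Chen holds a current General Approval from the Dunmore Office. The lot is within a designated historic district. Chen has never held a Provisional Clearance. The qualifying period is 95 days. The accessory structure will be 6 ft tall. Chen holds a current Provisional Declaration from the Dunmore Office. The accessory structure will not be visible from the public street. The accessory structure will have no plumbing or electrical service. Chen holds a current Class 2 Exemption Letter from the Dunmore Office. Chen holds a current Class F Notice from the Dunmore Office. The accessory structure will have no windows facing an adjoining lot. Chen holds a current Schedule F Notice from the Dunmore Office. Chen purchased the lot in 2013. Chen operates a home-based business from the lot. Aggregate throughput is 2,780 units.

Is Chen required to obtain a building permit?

Exception (a): the structure's height is 6 ft, under the 7 ft limit; the structure will not be visible from the street; the qualifying period is 95 days, under the 100 days limit — every condition holds. But: (f) applies — a current Schedule F Notice is held. (a) is therefore removed.
Exception (b): the lot has no other accessory structure; the coverage ratio is 35%, below the 37% limit — every condition holds. But applying paragraph (g): (g) is engaged — aggregate throughput is 2,780 units, meeting the 2,500 units threshold. Exception (b) does not apply.
Exception (c)'s conditions are all satisfied: the baseline figure is 533, under the 597 limit; no windows face an adjoining lot. Turning to paragraphs (h)–(n): (h) applies — a current Provisional Declaration is held. (i) operates (the lot is in a historic district), but is itself disapplied by (j): (j) operates against (i): a current Class F Notice is held. (k) applies (a current Tier 5 Registration is held), but is itself disapplied by (l): (l) operates against (k): a current Tier 2 Declaration is held. (m) would limit (l) — a current Class C Notice is held — but (n) sets (m) aside: (n) operates — a home-based business operates on the lot. (c) is therefore removed.
Exception (d) does not apply: the rear setback is under 3 m.
Exception (e)'s conditions are all satisfied: a current General Approval is held; assessed value is $228,000, meeting the $205,500 threshold. However, paragraphs (o)–(p) must be considered: (o) is engaged — a current Class 2 Exemption Letter is held. (p) is inapplicable (there is no Provisional Clearance in force), so (o) stands. Exception (e) does not apply.
No exception applies. The general rule governs.

Yes — Chen must obtain a building permit.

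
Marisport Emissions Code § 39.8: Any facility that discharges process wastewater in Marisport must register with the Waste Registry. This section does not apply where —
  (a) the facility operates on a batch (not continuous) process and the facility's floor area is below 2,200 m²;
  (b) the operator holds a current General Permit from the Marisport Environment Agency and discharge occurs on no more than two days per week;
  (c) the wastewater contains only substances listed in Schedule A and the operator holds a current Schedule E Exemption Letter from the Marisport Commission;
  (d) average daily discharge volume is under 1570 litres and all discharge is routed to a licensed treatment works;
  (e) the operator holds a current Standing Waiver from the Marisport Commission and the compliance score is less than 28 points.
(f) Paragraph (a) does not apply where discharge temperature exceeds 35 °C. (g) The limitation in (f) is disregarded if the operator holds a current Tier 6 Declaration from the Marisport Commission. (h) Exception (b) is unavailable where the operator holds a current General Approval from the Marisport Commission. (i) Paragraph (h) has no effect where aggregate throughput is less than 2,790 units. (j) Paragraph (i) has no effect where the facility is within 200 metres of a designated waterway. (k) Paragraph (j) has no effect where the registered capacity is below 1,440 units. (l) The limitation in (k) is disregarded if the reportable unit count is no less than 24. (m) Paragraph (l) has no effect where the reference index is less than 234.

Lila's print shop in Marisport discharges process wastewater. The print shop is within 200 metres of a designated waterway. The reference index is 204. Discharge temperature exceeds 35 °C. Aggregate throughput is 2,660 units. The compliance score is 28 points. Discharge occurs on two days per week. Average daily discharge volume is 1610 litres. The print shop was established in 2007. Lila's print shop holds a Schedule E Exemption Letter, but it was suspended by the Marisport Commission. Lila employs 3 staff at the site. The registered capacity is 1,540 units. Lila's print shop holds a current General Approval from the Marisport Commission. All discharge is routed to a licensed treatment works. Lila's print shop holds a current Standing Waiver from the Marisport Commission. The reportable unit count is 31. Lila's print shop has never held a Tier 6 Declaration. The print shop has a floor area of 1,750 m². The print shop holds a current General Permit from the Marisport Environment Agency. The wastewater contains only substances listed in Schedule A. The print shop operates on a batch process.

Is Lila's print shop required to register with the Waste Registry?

All of (a)'s requirements are met (the facility operates on a batch process; the facility's floor area is 1,750 m², below the 2,200 m² limit). But: (f) operates — discharge temperature exceeds 35 °C. (g), which would lift (f), is not triggered — there is no Tier 6 Declaration in force. Exception (a) does not apply.
Exception (b) is satisfied on its face — a current General Permit is held; discharge occurs on no more than two days per week. But applying paragraphs (h)–(m): (h) applies — a current General Approval is held. (i) is triggered (aggregate throughput is 2,660 units, less than the 2,790 units limit), but is itself disapplied by (j): (j) operates against (i): the print shop is within 200 m of a designated waterway. (k) does not operate here (the registered capacity is 1,540 units, not below 1,440 units), so (j) stands. Exception (b) does not apply.
Exception (c) requires that the operator holds a current Schedule E Exemption Letter from the Marisport Commission; but the Schedule E Exemption Letter is not current, so (c) is unavailable.
Exception (d) requires that average daily discharge volume is under 1570 litres; but average daily discharge volume is 1610 litres, not under 1570 litres, so (d) is unavailable.
Exception (e) requires that the compliance score is less than 28 points; but the compliance score is 28 points, not less than 28 points, so (e) is unavailable.
No exception is made out. Lila's print shop falls within the general rule.

Yes — Lila's print shop must register with the Waste Registry.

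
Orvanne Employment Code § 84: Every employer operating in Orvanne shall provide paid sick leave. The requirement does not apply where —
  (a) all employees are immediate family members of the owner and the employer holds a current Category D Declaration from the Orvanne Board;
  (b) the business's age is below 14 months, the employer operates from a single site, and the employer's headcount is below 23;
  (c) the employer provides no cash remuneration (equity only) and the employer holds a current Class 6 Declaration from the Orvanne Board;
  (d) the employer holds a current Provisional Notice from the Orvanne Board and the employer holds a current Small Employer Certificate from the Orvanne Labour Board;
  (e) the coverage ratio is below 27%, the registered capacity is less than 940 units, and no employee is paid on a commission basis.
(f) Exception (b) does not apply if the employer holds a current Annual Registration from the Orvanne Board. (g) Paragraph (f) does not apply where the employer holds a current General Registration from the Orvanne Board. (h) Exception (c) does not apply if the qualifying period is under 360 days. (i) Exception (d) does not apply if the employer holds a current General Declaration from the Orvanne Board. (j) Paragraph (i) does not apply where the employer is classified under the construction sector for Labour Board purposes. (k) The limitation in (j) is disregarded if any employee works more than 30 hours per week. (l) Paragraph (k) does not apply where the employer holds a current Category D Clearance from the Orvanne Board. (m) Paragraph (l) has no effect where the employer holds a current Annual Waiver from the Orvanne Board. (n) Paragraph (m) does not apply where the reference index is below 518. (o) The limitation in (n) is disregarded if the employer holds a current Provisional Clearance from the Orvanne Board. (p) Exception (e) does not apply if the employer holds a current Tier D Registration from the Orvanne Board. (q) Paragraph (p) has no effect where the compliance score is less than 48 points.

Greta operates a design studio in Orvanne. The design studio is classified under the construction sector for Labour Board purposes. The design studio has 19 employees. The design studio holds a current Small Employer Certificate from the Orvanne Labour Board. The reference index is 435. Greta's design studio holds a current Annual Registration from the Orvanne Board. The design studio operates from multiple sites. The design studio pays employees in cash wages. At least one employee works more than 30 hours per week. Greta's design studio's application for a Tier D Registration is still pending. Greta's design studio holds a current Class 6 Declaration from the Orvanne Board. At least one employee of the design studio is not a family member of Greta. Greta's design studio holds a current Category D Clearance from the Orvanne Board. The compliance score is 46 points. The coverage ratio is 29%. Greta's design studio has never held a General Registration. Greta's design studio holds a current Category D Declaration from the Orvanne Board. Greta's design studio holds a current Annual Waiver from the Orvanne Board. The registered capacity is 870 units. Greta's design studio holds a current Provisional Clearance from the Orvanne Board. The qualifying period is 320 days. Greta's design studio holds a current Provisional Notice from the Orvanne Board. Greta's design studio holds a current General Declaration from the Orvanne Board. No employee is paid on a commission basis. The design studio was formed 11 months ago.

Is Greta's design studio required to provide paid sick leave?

Yes — Greta's design studio must provide paid sick leave.

Exception (a) does not apply: at least one employee is not a family member.
Exception (b) fails — the employer operates from multiple sites.
Exception (c) requires that the employer provides no cash remuneration (equity only); but employees are paid cash wages, so (c) is unavailable.
Exception (d)'s conditions are all satisfied: a current Provisional Notice is held; a current Small Employer Certificate is held. However, paragraphs (i)–(o) must be considered: (i) operates against (d): a current General Declaration is held. (j) would limit (i) — the design studio is classified under the construction sector — but (k) sets (j) aside: (k) operates against (j): at least one employee exceeds 30 hours/week. (l) applies (a current Category D Clearance is held), but yields to (m): (m) applies — a current Annual Waiver is held. (n) is triggered (the reference index is 435, below the 518 limit), but is overridden by (o): (o) operates against (n): a current Provisional Clearance is held. (d) is therefore removed.
Exception (e) fails — the coverage ratio is 29%, not below 27%.
None of the exceptions is available; § 84 applies in full.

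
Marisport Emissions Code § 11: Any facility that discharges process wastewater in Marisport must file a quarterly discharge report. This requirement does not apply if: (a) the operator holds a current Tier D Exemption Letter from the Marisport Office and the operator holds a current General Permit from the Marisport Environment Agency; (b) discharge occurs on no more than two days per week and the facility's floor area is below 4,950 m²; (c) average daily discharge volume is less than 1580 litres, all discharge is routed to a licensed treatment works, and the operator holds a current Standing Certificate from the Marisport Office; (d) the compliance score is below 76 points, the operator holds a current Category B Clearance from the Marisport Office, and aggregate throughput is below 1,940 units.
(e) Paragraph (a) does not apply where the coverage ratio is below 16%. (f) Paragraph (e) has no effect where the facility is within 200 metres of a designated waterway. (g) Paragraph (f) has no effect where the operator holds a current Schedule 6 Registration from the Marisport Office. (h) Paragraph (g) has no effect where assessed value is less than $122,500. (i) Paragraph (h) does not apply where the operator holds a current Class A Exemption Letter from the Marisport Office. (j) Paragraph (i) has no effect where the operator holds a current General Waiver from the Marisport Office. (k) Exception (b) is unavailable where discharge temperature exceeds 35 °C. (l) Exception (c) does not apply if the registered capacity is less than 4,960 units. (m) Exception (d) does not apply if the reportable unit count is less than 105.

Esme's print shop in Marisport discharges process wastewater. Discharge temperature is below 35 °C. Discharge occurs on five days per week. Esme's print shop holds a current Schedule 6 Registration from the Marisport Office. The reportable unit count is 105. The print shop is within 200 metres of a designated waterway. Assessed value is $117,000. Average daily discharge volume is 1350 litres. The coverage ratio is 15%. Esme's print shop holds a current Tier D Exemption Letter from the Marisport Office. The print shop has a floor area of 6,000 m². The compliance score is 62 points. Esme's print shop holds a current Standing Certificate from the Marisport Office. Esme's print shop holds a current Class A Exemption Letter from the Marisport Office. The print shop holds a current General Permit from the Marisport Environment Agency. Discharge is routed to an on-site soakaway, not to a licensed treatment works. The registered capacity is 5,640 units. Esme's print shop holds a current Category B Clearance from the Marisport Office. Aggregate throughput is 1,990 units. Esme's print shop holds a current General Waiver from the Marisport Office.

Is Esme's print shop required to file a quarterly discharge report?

No — exception (a) applies; Esme's print shop is not required to file a quarterly discharge report.

All of (a)'s requirements are met (a current Tier D Exemption Letter is held; a current General Permit is held). Applying paragraphs (e)–(j): (e) would limit (a) — the coverage ratio is 15%, below the 16% limit — but (f) sets (e) aside: (f) is triggered — the print shop is within 200 m of a designated waterway. (g) is triggered (a current Schedule 6 Registration is held), but is set aside by (h): (h) is triggered — assessed value is $117,000, less than the $122,500 limit. (i) operates (a current Class A Exemption Letter is held), but is overridden by (j): (j) operates against (i): a current General Waiver is held. So (a) applies.
Exception (b) fails — discharge occurs on five days per week.
Exception (c) does not apply: discharge is not routed to a licensed treatment works.
Exception (d) fails — aggregate throughput is 1,990 units, not below 1,940 units.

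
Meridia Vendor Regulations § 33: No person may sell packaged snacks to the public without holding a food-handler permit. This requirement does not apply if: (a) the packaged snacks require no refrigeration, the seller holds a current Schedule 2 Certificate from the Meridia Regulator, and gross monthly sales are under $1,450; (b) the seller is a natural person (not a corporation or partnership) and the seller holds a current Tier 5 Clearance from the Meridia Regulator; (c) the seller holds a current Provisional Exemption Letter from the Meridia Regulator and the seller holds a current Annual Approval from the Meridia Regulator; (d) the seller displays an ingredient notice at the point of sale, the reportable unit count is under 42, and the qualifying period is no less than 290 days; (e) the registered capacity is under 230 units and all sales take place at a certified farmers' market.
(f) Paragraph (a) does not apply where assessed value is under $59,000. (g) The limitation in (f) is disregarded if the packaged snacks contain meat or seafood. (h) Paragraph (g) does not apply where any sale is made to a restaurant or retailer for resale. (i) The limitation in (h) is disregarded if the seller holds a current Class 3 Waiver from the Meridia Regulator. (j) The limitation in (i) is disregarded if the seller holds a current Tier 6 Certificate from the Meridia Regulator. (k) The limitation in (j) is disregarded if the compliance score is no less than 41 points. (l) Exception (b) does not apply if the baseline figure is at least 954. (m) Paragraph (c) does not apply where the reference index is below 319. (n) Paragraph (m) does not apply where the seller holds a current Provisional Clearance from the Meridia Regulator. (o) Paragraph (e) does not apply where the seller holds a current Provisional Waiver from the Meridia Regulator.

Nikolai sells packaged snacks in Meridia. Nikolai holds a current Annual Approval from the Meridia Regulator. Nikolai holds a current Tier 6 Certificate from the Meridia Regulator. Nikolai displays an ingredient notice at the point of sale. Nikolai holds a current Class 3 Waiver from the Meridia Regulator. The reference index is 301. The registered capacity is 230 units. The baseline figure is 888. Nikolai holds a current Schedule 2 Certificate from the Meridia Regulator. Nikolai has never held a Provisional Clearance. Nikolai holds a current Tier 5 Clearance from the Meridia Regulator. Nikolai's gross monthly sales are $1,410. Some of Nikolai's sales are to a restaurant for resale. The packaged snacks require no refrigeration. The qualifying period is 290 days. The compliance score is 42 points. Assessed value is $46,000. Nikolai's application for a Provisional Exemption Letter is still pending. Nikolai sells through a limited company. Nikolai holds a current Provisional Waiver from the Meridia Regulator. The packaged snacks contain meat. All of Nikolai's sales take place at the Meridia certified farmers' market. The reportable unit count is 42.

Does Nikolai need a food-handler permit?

Exception (a)'s conditions are all satisfied: the packaged snacks are shelf-stable; a current Schedule 2 Certificate is held; gross monthly sales are $1,410, under the $1,450 limit. Considering the limiting provisions: (f) is engaged (assessed value is $46,000, under the $59,000 limit), but is itself disapplied by (g): (g) is engaged — the packaged snacks contain meat. (h) is engaged (some sales are to a restaurant for resale), but yields to (i): (i) operates against (h): a current Class 3 Waiver is held. (j) would limit (i) — a current Tier 6 Certificate is held — but (k) sets (j) aside: (k) operates against (j): the compliance score is 42 points, meeting the 41 points threshold. So (a) applies.
Exception (b) does not apply: the seller operates through a limited company.
Exception (c) does not apply: the Provisional Exemption Letter is not current.
Exception (d) requires that the reportable unit count is under 42; but the reportable unit count is 42, not under 42, so (d) is unavailable.
Exception (e) requires that the registered capacity is under 230 units; but the registered capacity is 230 units, not under 230 units, so (e) is unavailable.

No — exception (a) applies; Nikolai is not required to hold a food-handler permit.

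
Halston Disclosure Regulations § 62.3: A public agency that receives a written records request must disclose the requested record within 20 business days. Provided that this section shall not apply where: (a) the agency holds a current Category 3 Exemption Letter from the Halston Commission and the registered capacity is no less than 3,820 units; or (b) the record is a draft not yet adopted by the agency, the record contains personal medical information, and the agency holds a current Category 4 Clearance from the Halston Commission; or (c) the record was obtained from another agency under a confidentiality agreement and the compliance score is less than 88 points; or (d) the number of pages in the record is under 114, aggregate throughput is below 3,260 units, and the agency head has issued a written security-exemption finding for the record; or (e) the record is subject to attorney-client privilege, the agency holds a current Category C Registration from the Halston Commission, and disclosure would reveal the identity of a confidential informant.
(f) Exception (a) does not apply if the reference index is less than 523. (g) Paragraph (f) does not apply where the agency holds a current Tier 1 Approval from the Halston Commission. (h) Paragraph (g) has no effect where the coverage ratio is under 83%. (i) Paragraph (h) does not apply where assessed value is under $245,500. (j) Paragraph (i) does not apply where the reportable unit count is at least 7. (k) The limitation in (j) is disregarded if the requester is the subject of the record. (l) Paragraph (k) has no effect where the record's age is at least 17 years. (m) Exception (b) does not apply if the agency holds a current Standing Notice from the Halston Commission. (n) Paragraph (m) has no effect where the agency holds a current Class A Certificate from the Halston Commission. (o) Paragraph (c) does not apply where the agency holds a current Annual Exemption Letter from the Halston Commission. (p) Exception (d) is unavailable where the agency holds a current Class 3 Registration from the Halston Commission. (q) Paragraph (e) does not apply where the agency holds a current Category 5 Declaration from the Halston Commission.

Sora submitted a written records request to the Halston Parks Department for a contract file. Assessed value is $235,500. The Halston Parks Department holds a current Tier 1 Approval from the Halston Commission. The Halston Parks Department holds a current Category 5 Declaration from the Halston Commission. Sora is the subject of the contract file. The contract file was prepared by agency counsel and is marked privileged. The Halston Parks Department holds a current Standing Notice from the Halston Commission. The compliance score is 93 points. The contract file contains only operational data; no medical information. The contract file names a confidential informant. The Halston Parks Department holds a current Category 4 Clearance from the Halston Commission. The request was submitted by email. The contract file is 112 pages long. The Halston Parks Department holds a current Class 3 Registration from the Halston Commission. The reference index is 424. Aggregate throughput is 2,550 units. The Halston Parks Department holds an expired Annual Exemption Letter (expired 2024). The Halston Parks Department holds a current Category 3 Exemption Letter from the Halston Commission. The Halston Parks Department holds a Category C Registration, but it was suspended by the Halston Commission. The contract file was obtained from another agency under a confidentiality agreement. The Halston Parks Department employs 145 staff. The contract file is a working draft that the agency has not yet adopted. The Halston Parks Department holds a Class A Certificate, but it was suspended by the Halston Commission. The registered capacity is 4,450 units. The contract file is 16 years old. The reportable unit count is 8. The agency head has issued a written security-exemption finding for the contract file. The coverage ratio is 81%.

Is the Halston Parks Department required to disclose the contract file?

No — exception (a) applies; the Halston Parks Department is not required to disclose the contract file.

Exception (a)'s conditions are all satisfied: a current Category 3 Exemption Letter is held; the registered capacity is 4,450 units, meeting the 3,820 units threshold. Applying paragraphs (f)–(l): (f) would limit (a) — the reference index is 424, less than the 523 limit — but (g) sets (f) aside: (g) is engaged — a current Tier 1 Approval is held. (h) is engaged (the coverage ratio is 81%, under the 83% limit), but is itself disapplied by (i): (i) is triggered — assessed value is $235,500, under the $245,500 limit. (j) would limit (i) — the reportable unit count is 8, meeting the 7 threshold — but (k) sets (j) aside: (k) is triggered — Sora is the subject of the contract file. (l), which would lift (k), does not operate here — the record's age is 16 years, short of 17 years. So (a) applies.
Exception (b) does not apply: the contract file contains only operational data.
Exception (c) fails — the compliance score is 93 points, not less than 88 points.
All of (d)'s requirements are met (the number of pages in the record is 112, under the 114 limit; aggregate throughput is 2,550 units, below the 3,260 units limit; a written security-exemption finding has been issued). Turning to paragraph (p): (p) is triggered — a current Class 3 Registration is held. So (d) is unavailable.
Exception (e) requires that the agency holds a current Category C Registration from the Halston Commission; but no current Category C Registration is held, so (e) is unavailable.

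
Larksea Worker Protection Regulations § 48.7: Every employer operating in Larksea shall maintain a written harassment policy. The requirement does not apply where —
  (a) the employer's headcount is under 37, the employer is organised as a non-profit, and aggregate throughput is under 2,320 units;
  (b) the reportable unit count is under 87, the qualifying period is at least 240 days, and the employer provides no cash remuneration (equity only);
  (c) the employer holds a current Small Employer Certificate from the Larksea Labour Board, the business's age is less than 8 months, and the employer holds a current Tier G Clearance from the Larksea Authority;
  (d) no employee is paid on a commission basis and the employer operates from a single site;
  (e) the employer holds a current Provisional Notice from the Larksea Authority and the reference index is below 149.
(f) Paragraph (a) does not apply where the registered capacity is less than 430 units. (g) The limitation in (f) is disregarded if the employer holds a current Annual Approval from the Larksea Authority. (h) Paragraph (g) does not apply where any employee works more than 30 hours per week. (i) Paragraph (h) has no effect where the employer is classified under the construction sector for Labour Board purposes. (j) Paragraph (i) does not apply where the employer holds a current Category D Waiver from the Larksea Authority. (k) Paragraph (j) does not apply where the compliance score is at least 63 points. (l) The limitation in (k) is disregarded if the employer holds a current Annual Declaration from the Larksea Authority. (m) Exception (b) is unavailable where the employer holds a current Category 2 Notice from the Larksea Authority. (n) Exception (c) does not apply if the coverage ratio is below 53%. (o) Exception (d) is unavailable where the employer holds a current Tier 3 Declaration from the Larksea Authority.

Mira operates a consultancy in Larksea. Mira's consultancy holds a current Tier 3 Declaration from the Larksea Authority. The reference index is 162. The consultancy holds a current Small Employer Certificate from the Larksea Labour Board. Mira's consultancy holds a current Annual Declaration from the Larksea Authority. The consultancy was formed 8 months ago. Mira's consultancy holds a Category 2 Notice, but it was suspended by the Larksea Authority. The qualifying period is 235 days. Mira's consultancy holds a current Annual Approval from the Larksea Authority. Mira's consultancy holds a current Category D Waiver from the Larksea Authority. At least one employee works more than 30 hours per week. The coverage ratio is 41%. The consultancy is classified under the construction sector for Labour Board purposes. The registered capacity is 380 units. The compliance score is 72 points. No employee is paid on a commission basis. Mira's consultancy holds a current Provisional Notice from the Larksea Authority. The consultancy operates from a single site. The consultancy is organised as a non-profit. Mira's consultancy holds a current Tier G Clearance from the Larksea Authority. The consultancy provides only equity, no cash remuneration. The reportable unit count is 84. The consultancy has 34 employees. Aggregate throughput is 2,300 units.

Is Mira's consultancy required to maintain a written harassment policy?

Yes — Mira's consultancy must maintain a written harassment policy.

Exception (a)'s conditions are all satisfied: the employer's headcount is 34, under the 37 limit; the employer is a non-profit; aggregate throughput is 2,300 units, under the 2,320 units limit. But applying paragraphs (f)–(l): (f) is triggered — the registered capacity is 380 units, less than the 430 units limit. (g) operates (a current Annual Approval is held), but is overridden by (h): (h) is engaged — at least one employee exceeds 30 hours/week. (i) operates (the consultancy is classified under the construction sector), but is itself disapplied by (j): (j) operates against (i): a current Category D Waiver is held. (k) would limit (j) — the compliance score is 72 points, meeting the 63 points threshold — but (l) sets (k) aside: (l) operates against (k): a current Annual Declaration is held. So (a) is unavailable.
Exception (b) requires that the qualifying period is at least 240 days; but the qualifying period is 235 days, short of 240 days, so (b) is unavailable.
Exception (c) does not apply: the business's age is 8 months, not less than 8 months.
Exception (d) is satisfied on its face — no employee is paid on commission; the employer operates from a single site. But applying paragraph (o): (o) is triggered — a current Tier 3 Declaration is held. So (d) is unavailable.
Exception (e) does not apply: the reference index is 162, not below 149.
Every exception is unavailable, so the rule governs.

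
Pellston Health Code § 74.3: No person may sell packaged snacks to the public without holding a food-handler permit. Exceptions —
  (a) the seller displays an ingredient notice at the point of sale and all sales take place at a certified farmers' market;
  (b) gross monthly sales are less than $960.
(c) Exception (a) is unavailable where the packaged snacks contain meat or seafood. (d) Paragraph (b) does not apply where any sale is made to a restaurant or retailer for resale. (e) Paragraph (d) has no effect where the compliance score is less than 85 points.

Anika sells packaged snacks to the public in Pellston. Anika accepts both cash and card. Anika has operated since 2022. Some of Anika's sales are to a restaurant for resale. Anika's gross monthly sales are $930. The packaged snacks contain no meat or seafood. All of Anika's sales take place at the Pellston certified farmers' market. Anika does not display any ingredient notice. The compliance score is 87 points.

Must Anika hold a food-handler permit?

Exception (a) does not apply: no ingredient notice is displayed.
Exception (b): gross monthly sales are $930, less than the $960 limit — every condition holds. But applying paragraphs (d)–(e): (d) is triggered — some sales are to a restaurant for resale. (e), which would lift (d), is not triggered — the compliance score is 87 points, not less than 85 points. Exception (b) does not apply.
Every exception is unavailable, so the rule governs.

Yes — Anika must hold a food-handler permit.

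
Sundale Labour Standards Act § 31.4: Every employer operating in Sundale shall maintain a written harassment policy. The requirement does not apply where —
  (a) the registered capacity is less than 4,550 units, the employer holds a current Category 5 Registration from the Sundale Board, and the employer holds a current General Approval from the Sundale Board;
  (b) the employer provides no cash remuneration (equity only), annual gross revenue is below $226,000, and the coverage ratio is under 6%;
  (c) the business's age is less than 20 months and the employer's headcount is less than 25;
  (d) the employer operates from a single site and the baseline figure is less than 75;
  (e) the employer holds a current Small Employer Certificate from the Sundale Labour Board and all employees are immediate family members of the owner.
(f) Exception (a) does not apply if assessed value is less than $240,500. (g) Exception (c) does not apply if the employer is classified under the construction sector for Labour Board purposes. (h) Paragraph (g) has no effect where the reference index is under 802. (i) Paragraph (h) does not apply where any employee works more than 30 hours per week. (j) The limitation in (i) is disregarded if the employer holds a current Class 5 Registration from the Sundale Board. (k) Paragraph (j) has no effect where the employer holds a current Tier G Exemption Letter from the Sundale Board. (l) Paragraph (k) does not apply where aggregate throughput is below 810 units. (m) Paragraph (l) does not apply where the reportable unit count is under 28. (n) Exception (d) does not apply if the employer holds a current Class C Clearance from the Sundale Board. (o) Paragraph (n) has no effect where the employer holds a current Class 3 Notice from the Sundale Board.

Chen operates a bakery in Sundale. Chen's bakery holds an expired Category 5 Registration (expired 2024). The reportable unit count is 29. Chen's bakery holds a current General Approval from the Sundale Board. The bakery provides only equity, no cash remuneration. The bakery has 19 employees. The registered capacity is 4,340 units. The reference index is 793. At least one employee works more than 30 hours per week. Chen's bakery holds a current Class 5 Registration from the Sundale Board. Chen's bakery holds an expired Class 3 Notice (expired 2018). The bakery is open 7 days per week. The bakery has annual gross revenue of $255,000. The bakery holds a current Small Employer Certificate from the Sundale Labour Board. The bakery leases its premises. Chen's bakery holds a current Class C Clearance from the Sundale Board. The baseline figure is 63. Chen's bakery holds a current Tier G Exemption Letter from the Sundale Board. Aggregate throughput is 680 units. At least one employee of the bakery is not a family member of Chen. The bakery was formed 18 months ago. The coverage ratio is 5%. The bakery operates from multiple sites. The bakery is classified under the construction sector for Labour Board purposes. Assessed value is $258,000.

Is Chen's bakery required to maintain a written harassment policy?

Exception (a) fails — the Category 5 Registration is not current.
Exception (b) fails — annual gross revenue is $255,000, not below $226,000.
Exception (c)'s conditions are all satisfied: the business's age is 18 months, less than the 20 months limit; the employer's headcount is 19, less than the 25 limit. As to paragraphs (g)–(m): (g) operates (the bakery is classified under the construction sector), but is itself disapplied by (h): (h) operates — the reference index is 793, under the 802 limit. (i) would limit (h) — at least one employee exceeds 30 hours/week — but (j) sets (i) aside: (j) operates — a current Class 5 Registration is held. (k) is engaged (a current Tier G Exemption Letter is held), but is displaced by (l): (l) applies — aggregate throughput is 680 units, below the 810 units limit. (m), which would lift (l), does not operate here — the reportable unit count is 29, not under 28. (c) remains available.
Exception (d) fails — the employer operates from multiple sites.
Exception (e) does not apply: at least one employee is not a family member.

No — exception (c) applies; Chen's bakery is not required to maintain a written harassment policy.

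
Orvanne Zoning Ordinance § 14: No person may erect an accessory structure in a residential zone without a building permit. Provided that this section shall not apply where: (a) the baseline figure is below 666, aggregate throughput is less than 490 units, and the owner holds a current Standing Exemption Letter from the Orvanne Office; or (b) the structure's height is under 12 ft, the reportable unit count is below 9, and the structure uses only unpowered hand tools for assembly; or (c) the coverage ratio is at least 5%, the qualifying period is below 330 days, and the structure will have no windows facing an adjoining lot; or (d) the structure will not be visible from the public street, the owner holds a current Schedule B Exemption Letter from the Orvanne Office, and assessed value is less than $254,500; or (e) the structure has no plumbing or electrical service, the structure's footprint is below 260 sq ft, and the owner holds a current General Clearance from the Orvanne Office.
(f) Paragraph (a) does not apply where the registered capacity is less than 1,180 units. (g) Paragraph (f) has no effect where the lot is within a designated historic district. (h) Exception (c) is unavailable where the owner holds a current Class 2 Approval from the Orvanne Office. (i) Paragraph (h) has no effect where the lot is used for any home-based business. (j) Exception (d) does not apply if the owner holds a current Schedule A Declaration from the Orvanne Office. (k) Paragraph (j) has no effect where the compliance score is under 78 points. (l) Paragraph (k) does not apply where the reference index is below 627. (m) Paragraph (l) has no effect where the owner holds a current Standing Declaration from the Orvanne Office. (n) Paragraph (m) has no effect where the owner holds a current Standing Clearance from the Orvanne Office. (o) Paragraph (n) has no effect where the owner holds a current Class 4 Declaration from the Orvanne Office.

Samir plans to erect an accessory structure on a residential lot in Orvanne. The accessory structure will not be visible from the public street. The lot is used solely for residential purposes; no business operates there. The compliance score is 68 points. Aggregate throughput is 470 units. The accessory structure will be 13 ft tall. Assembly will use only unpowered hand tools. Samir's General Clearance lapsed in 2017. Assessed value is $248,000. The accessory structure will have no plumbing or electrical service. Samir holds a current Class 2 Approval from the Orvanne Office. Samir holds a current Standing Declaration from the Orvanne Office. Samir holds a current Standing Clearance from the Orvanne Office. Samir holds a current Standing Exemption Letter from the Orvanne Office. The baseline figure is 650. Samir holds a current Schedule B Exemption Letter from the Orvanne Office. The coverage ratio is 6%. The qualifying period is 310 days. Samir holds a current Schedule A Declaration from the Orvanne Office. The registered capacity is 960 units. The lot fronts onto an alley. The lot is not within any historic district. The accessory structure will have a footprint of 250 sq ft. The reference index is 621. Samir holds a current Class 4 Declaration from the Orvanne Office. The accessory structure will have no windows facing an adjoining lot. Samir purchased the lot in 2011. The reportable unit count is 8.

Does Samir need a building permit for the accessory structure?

No — exception (d) applies; Samir does not need a building permit.

Exception (a) is satisfied on its face — the baseline figure is 650, below the 666 limit; aggregate throughput is 470 units, less than the 490 units limit; a current Standing Exemption Letter is held. However, paragraphs (f)–(g) must be considered: (f) is triggered — the registered capacity is 960 units, less than the 1,180 units limit. (g), which would lift (f), is inapplicable — the lot is not in a historic district. Exception (a) does not apply.
Exception (b) fails — the structure's height is 13 ft, not under 12 ft.
Exception (c): the coverage ratio is 6%, meeting the 5% threshold; the qualifying period is 310 days, below the 330 days limit; no windows face an adjoining lot — every condition holds. Turning to paragraphs (h)–(i): (h) operates — a current Class 2 Approval is held. (i) is inapplicable (the lot is solely residential), so (h) stands. (c) is therefore removed.
Exception (d): the structure will not be visible from the street; a current Schedule B Exemption Letter is held; assessed value is $248,000, less than the $254,500 limit — every condition holds. Applying paragraphs (j)–(o): (j) would limit (d) — a current Schedule A Declaration is held — but (k) sets (j) aside: (k) operates against (j): the compliance score is 68 points, under the 78 points limit. (l) applies (the reference index is 621, below the 627 limit), but is displaced by (m): (m) operates against (l): a current Standing Declaration is held. (n) would limit (m) — a current Standing Clearance is held — but (o) sets (n) aside: (o) operates against (n): a current Class 4 Declaration is held. Exception (d) stands.
Exception (e) requires that the owner holds a current General Clearance from the Orvanne Office; but the General Clearance is not current, so (e) is unavailable.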